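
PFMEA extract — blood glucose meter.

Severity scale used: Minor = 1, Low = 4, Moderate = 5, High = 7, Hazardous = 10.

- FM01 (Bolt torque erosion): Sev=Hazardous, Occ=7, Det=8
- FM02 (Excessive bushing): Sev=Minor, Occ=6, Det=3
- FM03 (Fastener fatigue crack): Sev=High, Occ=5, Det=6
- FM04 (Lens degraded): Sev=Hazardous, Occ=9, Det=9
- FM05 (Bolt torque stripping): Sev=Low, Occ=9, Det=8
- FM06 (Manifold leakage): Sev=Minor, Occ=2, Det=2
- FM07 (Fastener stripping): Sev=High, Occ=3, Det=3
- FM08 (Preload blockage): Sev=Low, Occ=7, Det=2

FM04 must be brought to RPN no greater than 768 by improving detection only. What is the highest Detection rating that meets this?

8

FM04: S=10, O=9, D=9 → current RPN = 810.
Fixed product = 90. Need 90 × D ≤ 768, so D ≤ 768/90 = 8.53.
Maximum integer Detection rating = 8 (gives RPN 720; D=9 would give 810 > 768).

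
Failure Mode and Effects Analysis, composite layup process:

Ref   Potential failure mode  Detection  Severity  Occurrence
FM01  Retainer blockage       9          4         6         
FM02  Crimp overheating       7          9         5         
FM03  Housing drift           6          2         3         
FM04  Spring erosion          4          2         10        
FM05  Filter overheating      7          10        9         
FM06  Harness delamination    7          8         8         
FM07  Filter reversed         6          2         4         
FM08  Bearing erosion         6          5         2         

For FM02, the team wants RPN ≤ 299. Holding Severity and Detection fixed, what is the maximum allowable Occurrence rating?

FM02: S=9, O=5, D=7 → current RPN = 315.
Fixed product = 63. Need 63 × O ≤ 299, so O ≤ 299/63 = 4.75.
Maximum integer Occurrence rating = 4 (gives RPN 252; O=5 would give 315 > 299).

4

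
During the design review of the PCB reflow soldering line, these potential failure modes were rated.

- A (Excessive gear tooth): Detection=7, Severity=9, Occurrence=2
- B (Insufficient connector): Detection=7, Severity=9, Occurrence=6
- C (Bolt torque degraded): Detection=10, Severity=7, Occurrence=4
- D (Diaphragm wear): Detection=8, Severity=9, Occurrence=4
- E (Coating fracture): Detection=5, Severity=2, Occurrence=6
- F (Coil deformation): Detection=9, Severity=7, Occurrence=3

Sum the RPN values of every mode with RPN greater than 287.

RPN = Severity × Occurrence × Detection:
  A: 9 × 2 × 7 = 126
  B: 9 × 6 × 7 = 378
  C: 7 × 4 × 10 = 280
  D: 9 × 4 × 8 = 288
  E: 2 × 6 × 5 = 60
  F: 7 × 3 × 9 = 189
RPN > 287: B (378), D (288).
Sum: 378 + 288 = 666.

666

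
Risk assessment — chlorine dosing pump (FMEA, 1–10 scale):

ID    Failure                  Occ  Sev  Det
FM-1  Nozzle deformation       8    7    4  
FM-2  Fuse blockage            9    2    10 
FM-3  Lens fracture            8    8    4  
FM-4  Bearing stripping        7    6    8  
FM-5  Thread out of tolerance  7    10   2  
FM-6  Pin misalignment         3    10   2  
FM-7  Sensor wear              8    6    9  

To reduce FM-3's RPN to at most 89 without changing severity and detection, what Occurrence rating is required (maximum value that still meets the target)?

FM-3: S=8, O=8, D=4 → current RPN = 256.
Fixed product = 32. Need 32 × O ≤ 89, so O ≤ 89/32 = 2.78.
Maximum integer Occurrence rating = 2 (gives RPN 64; O=3 would give 96 > 89).

2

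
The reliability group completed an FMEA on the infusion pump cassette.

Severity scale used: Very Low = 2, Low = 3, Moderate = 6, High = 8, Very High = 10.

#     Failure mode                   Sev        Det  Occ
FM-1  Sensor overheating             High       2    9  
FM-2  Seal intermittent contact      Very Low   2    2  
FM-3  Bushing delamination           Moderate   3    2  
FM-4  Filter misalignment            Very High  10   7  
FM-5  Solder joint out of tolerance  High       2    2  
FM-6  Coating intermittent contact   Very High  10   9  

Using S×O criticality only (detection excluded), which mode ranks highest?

Criticality = Severity × Occurrence:
  FM-1: 8 × 9 = 72
  FM-2: 2 × 2 = 4
  FM-3: 6 × 2 = 12
  FM-4: 10 × 7 = 70
  FM-5: 8 × 2 = 16
  FM-6: 10 × 9 = 90
Highest criticality is 90 → FM-6.

FM-6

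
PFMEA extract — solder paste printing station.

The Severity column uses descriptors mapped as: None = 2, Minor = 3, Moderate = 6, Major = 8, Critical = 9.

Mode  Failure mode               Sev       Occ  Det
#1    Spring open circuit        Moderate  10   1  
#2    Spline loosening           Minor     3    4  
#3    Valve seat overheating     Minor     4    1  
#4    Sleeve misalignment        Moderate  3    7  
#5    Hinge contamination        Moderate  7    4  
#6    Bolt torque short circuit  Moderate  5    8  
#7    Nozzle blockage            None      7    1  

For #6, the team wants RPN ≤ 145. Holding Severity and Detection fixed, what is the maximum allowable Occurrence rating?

#6: S=6, O=5, D=8 → current RPN = 240.
Fixed product = 48. Need 48 × O ≤ 145, so O ≤ 145/48 = 3.02.
Maximum integer Occurrence rating = 3 (gives RPN 144; O=4 would give 192 > 145).

3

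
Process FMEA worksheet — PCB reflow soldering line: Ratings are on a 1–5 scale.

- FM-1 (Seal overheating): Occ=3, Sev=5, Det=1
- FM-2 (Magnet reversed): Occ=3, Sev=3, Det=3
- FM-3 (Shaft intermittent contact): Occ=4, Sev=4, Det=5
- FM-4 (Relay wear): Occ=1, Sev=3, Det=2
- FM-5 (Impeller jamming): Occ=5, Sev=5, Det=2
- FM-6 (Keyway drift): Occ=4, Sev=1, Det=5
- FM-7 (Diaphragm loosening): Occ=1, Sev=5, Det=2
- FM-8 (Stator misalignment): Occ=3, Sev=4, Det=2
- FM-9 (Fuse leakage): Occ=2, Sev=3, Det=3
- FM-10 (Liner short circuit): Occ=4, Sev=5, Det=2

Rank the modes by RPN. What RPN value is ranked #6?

RPN = Severity × Occurrence × Detection:
  FM-1: 5 × 3 × 1 = 15
  FM-2: 3 × 3 × 3 = 27
  FM-3: 4 × 4 × 5 = 80
  FM-4: 3 × 1 × 2 = 6
  FM-5: 5 × 5 × 2 = 50
  FM-6: 1 × 4 × 5 = 20
  FM-7: 5 × 1 × 2 = 10
  FM-8: 4 × 3 × 2 = 24
  FM-9: 3 × 2 × 3 = 18
  FM-10: 5 × 4 × 2 = 40
Sorted descending: 80, 50, 40, 27, 24, 20, 18, 15, 10, 6.
The sixth-highest RPN is 20 (FM-6).

20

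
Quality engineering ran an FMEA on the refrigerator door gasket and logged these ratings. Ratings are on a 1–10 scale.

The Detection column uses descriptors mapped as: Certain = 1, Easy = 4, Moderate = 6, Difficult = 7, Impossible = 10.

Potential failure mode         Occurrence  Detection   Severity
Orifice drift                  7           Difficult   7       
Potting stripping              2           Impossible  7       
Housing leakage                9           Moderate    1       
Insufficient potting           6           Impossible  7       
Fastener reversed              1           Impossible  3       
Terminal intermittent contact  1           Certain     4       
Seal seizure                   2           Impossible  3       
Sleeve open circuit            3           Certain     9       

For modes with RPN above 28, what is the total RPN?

1047

RPN = Severity × Occurrence × Detection:
  Orifice drift: 7 × 7 × 7 = 343
  Potting stripping: 7 × 2 × 10 = 140
  Housing leakage: 1 × 9 × 6 = 54
  Insufficient potting: 7 × 6 × 10 = 420
  Fastener reversed: 3 × 1 × 10 = 30
  Terminal intermittent contact: 4 × 1 × 1 = 4
  Seal seizure: 3 × 2 × 10 = 60
  Sleeve open circuit: 9 × 3 × 1 = 27
RPN > 28: Orifice drift (343), Potting stripping (140), Housing leakage (54), Insufficient potting (420), Fastener reversed (30), Seal seizure (60).
Sum: 343 + 140 + 54 + 420 + 30 + 60 = 1047.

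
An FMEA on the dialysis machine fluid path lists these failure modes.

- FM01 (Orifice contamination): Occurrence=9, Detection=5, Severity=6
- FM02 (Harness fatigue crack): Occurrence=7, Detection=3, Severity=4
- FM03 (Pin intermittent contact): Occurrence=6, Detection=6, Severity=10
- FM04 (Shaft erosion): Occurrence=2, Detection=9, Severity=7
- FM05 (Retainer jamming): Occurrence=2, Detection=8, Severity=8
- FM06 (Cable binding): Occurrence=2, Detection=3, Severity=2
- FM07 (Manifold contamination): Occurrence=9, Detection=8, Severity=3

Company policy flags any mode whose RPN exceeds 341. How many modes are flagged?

1

RPN = Severity × Occurrence × Detection:
  FM01: 6 × 9 × 5 = 270
  FM02: 4 × 7 × 3 = 84
  FM03: 10 × 6 × 6 = 360
  FM04: 7 × 2 × 9 = 126
  FM05: 8 × 2 × 8 = 128
  FM06: 2 × 2 × 3 = 12
  FM07: 3 × 9 × 8 = 216
Modes with RPN > 341: FM03 (360) → 1.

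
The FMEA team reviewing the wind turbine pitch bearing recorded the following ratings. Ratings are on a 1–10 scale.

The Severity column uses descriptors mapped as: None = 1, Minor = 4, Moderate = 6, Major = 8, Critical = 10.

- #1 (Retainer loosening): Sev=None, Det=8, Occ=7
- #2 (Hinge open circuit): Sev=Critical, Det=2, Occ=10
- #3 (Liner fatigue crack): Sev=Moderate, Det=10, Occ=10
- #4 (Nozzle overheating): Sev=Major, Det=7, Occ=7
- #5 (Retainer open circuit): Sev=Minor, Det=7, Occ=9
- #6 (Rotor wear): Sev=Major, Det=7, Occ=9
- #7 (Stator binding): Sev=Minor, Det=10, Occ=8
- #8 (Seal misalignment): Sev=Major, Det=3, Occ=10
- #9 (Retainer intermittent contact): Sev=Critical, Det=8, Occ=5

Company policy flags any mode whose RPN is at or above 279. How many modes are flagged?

5

RPN = Severity × Occurrence × Detection:
  #1: 1 × 7 × 8 = 56
  #2: 10 × 10 × 2 = 200
  #3: 6 × 10 × 10 = 600
  #4: 8 × 7 × 7 = 392
  #5: 4 × 9 × 7 = 252
  #6: 8 × 9 × 7 = 504
  #7: 4 × 8 × 10 = 320
  #8: 8 × 10 × 3 = 240
  #9: 10 × 5 × 8 = 400
Modes with RPN ≥ 279: #3 (600), #4 (392), #6 (504), #7 (320), #9 (400) → 5.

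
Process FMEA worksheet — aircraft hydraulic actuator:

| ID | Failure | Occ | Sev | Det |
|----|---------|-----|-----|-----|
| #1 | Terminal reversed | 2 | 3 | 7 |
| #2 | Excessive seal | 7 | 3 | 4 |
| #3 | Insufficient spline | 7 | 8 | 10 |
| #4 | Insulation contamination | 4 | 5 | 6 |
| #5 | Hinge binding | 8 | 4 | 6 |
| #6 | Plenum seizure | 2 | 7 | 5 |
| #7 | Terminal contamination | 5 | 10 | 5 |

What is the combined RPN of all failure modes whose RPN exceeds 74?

RPN = Severity × Occurrence × Detection:
  #1: 3 × 2 × 7 = 42
  #2: 3 × 7 × 4 = 84
  #3: 8 × 7 × 10 = 560
  #4: 5 × 4 × 6 = 120
  #5: 4 × 8 × 6 = 192
  #6: 7 × 2 × 5 = 70
  #7: 10 × 5 × 5 = 250
RPN > 74: #2 (84), #3 (560), #4 (120), #5 (192), #7 (250).
Sum: 84 + 560 + 120 + 192 + 250 = 1206.

1206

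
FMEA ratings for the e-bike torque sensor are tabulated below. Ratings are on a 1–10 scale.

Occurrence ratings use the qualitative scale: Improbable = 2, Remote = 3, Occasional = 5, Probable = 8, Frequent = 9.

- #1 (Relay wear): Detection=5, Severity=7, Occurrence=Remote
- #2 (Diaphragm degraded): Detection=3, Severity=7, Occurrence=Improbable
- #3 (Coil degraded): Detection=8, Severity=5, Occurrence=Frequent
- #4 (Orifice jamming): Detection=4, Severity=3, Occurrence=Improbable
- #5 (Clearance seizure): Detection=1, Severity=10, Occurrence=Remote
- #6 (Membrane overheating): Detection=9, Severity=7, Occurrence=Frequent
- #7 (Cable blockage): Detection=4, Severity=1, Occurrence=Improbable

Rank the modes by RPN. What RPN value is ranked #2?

360

RPN = Severity × Occurrence × Detection:
  #1: 7 × 3 × 5 = 105
  #2: 7 × 2 × 3 = 42
  #3: 5 × 9 × 8 = 360
  #4: 3 × 2 × 4 = 24
  #5: 10 × 3 × 1 = 30
  #6: 7 × 9 × 9 = 567
  #7: 1 × 2 × 4 = 8
Sorted descending: 567, 360, 105, 42, 30, 24, 8.
The second-highest RPN is 360 (#3).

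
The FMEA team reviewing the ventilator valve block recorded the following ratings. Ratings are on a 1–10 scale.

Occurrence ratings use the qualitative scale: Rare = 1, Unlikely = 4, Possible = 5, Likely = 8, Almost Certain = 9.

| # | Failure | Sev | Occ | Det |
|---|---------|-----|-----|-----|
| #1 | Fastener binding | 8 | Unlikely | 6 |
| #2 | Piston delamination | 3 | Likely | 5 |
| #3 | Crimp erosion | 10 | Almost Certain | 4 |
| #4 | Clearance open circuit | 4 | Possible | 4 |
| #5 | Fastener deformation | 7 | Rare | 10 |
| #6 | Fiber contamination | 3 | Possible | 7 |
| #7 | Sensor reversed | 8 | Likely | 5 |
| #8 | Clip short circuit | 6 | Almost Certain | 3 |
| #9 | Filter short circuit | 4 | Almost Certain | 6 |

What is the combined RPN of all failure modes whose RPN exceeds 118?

RPN = Severity × Occurrence × Detection:
  #1: 8 × 4 × 6 = 192
  #2: 3 × 8 × 5 = 120
  #3: 10 × 9 × 4 = 360
  #4: 4 × 5 × 4 = 80
  #5: 7 × 1 × 10 = 70
  #6: 3 × 5 × 7 = 105
  #7: 8 × 8 × 5 = 320
  #8: 6 × 9 × 3 = 162
  #9: 4 × 9 × 6 = 216
RPN > 118: #1 (192), #2 (120), #3 (360), #7 (320), #8 (162), #9 (216).
Sum: 192 + 120 + 360 + 320 + 162 + 216 = 1370.

1370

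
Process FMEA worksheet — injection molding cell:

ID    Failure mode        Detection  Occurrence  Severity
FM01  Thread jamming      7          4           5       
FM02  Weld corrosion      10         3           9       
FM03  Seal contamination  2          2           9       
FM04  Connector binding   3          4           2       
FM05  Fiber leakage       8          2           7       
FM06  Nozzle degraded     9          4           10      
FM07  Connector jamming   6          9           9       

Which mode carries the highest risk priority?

RPN = Severity × Occurrence × Detection:
  FM01: 5 × 4 × 7 = 140
  FM02: 9 × 3 × 10 = 270
  FM03: 9 × 2 × 2 = 36
  FM04: 2 × 4 × 3 = 24
  FM05: 7 × 2 × 8 = 112
  FM06: 10 × 4 × 9 = 360
  FM07: 9 × 9 × 6 = 486
Highest RPN is 486 → FM07.

FM07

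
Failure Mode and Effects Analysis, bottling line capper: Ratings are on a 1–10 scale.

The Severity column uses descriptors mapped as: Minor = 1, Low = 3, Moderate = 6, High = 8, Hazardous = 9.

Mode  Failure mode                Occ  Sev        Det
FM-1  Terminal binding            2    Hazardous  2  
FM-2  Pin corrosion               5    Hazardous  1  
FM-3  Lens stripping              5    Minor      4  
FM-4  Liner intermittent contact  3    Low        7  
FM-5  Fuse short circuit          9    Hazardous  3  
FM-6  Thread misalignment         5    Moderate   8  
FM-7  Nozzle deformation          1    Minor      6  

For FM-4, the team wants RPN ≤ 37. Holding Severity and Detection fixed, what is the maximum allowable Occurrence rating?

1

FM-4: S=3, O=3, D=7 → current RPN = 63.
Fixed product = 21. Need 21 × O ≤ 37, so O ≤ 37/21 = 1.76.
Maximum integer Occurrence rating = 1 (gives RPN 21; O=2 would give 42 > 37).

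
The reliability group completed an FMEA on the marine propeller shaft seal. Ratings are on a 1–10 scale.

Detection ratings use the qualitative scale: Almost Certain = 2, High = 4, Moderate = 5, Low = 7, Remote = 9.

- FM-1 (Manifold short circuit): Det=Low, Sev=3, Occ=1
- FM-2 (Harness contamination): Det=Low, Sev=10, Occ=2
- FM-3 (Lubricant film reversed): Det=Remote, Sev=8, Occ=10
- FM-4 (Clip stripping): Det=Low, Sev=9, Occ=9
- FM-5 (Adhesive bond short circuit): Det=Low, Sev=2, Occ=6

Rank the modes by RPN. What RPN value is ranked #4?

RPN = Severity × Occurrence × Detection:
  FM-1: 3 × 1 × 7 = 21
  FM-2: 10 × 2 × 7 = 140
  FM-3: 8 × 10 × 9 = 720
  FM-4: 9 × 9 × 7 = 567
  FM-5: 2 × 6 × 7 = 84
Sorted descending: 720, 567, 140, 84, 21.
The fourth-highest RPN is 84 (FM-5).

84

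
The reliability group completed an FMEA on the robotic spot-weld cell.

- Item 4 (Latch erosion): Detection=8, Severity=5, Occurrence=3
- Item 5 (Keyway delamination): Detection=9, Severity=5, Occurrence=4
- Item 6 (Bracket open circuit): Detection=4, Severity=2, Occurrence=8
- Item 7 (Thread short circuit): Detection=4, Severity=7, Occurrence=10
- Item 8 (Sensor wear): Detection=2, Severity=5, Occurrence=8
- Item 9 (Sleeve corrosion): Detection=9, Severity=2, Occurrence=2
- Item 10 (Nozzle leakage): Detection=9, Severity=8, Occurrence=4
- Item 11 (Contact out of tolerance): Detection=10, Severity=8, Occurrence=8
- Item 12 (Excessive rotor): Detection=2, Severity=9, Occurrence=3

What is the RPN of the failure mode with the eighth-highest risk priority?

RPN = Severity × Occurrence × Detection:
  Item 4: 5 × 3 × 8 = 120
  Item 5: 5 × 4 × 9 = 180
  Item 6: 2 × 8 × 4 = 64
  Item 7: 7 × 10 × 4 = 280
  Item 8: 5 × 8 × 2 = 80
  Item 9: 2 × 2 × 9 = 36
  Item 10: 8 × 4 × 9 = 288
  Item 11: 8 × 8 × 10 = 640
  Item 12: 9 × 3 × 2 = 54
Sorted descending: 640, 288, 280, 180, 120, 80, 64, 54, 36.
The eighth-highest RPN is 54 (Item 12).

54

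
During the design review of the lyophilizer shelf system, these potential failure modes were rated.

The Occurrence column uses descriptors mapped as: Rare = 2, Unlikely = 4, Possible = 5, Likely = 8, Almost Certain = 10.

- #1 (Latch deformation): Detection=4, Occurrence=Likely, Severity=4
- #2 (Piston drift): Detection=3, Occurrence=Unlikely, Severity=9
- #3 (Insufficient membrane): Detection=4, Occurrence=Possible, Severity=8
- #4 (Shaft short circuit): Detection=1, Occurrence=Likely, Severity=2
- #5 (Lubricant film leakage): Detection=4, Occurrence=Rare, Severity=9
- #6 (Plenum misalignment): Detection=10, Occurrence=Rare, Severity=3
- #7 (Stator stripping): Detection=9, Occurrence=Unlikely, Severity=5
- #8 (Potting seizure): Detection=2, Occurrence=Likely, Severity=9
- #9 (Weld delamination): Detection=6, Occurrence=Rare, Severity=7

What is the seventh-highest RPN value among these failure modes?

RPN = Severity × Occurrence × Detection:
  #1: 4 × 8 × 4 = 128
  #2: 9 × 4 × 3 = 108
  #3: 8 × 5 × 4 = 160
  #4: 2 × 8 × 1 = 16
  #5: 9 × 2 × 4 = 72
  #6: 3 × 2 × 10 = 60
  #7: 5 × 4 × 9 = 180
  #8: 9 × 8 × 2 = 144
  #9: 7 × 2 × 6 = 84
Sorted descending: 180, 160, 144, 128, 108, 84, 72, 60, 16.
The seventh-highest RPN is 72 (#5).

72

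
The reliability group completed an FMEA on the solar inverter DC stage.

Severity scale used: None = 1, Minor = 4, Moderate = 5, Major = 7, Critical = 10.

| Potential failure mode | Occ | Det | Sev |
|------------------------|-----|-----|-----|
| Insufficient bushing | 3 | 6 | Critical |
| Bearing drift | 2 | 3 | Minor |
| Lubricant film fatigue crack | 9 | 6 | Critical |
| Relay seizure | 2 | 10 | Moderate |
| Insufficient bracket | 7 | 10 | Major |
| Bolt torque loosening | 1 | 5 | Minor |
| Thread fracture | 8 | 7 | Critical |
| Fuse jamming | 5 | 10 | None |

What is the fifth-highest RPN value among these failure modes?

RPN = Severity × Occurrence × Detection:
  Insufficient bushing: 10 × 3 × 6 = 180
  Bearing drift: 4 × 2 × 3 = 24
  Lubricant film fatigue crack: 10 × 9 × 6 = 540
  Relay seizure: 5 × 2 × 10 = 100
  Insufficient bracket: 7 × 7 × 10 = 490
  Bolt torque loosening: 4 × 1 × 5 = 20
  Thread fracture: 10 × 8 × 7 = 560
  Fuse jamming: 1 × 5 × 10 = 50
Sorted descending: 560, 540, 490, 180, 100, 50, 24, 20.
The fifth-highest RPN is 100 (Relay seizure).

100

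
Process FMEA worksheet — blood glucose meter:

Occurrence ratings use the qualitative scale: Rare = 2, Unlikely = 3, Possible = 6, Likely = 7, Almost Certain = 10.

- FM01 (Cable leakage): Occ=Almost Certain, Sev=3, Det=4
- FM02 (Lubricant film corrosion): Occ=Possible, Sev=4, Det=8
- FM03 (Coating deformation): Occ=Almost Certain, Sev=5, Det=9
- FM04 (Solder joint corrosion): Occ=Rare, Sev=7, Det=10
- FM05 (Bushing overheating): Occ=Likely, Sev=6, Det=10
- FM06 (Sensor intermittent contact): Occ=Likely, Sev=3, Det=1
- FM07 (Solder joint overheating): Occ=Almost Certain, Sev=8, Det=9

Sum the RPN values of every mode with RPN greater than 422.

1170

RPN = Severity × Occurrence × Detection:
  FM01: 3 × 10 × 4 = 120
  FM02: 4 × 6 × 8 = 192
  FM03: 5 × 10 × 9 = 450
  FM04: 7 × 2 × 10 = 140
  FM05: 6 × 7 × 10 = 420
  FM06: 3 × 7 × 1 = 21
  FM07: 8 × 10 × 9 = 720
RPN > 422: FM03 (450), FM07 (720).
Sum: 450 + 720 = 1170.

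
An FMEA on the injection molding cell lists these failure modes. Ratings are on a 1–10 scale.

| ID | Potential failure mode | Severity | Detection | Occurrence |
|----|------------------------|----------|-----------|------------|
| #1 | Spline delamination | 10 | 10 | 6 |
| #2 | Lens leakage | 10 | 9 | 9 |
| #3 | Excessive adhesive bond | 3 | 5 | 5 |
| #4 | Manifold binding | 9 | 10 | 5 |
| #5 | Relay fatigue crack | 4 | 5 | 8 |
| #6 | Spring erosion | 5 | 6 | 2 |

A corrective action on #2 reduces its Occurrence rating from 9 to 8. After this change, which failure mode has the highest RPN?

RPN = Severity × Occurrence × Detection:
  #1: 10 × 6 × 10 = 600
  #2: 10 × 9 × 9 = 810
  #3: 3 × 5 × 5 = 75
  #4: 9 × 5 × 10 = 450
  #5: 4 × 8 × 5 = 160
  #6: 5 × 2 × 6 = 60
After action: #2 → 10 × 8 × 9 = 720.
Revised RPNs: #2=720, #1=600, #4=450, #5=160, #3=75, #6=60.
Highest is now #2 (720).

#2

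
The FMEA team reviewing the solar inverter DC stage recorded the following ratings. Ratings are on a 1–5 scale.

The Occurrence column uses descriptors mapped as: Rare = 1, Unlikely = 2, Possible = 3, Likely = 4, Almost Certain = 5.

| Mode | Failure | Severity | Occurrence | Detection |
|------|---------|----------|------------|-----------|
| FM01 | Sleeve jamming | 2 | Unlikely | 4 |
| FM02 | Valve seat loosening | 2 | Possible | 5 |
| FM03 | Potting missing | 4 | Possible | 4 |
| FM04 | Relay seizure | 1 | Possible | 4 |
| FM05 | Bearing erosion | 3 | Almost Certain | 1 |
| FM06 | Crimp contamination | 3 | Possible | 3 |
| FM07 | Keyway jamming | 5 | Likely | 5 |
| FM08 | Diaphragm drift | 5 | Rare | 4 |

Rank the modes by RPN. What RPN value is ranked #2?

48

RPN = Severity × Occurrence × Detection:
  FM01: 2 × 2 × 4 = 16
  FM02: 2 × 3 × 5 = 30
  FM03: 4 × 3 × 4 = 48
  FM04: 1 × 3 × 4 = 12
  FM05: 3 × 5 × 1 = 15
  FM06: 3 × 3 × 3 = 27
  FM07: 5 × 4 × 5 = 100
  FM08: 5 × 1 × 4 = 20
Sorted descending: 100, 48, 30, 27, 20, 16, 15, 12.
The second-highest RPN is 48 (FM03).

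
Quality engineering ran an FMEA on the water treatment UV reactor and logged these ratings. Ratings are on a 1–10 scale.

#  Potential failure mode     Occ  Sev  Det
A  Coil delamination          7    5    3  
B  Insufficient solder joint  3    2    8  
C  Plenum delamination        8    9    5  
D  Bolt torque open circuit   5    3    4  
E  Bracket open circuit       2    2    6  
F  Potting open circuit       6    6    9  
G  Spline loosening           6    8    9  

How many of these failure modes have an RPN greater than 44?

6

RPN = Severity × Occurrence × Detection:
  A: 5 × 7 × 3 = 105
  B: 2 × 3 × 8 = 48
  C: 9 × 8 × 5 = 360
  D: 3 × 5 × 4 = 60
  E: 2 × 2 × 6 = 24
  F: 6 × 6 × 9 = 324
  G: 8 × 6 × 9 = 432
Modes with RPN > 44: A (105), B (48), C (360), D (60), F (324), G (432) → 6.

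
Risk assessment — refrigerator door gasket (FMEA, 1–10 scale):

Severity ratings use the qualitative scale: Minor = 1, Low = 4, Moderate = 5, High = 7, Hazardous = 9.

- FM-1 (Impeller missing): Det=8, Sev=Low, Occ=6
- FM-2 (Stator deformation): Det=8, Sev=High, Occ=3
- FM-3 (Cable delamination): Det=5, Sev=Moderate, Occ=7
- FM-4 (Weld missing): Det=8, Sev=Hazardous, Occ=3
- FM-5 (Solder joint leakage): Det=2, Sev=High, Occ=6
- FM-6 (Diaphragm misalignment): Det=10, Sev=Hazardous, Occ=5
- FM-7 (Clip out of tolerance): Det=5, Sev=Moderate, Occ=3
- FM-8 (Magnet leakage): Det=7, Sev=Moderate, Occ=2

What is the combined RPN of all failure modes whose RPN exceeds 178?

RPN = Severity × Occurrence × Detection:
  FM-1: 4 × 6 × 8 = 192
  FM-2: 7 × 3 × 8 = 168
  FM-3: 5 × 7 × 5 = 175
  FM-4: 9 × 3 × 8 = 216
  FM-5: 7 × 6 × 2 = 84
  FM-6: 9 × 5 × 10 = 450
  FM-7: 5 × 3 × 5 = 75
  FM-8: 5 × 2 × 7 = 70
RPN > 178: FM-1 (192), FM-4 (216), FM-6 (450).
Sum: 192 + 216 + 450 = 858.

858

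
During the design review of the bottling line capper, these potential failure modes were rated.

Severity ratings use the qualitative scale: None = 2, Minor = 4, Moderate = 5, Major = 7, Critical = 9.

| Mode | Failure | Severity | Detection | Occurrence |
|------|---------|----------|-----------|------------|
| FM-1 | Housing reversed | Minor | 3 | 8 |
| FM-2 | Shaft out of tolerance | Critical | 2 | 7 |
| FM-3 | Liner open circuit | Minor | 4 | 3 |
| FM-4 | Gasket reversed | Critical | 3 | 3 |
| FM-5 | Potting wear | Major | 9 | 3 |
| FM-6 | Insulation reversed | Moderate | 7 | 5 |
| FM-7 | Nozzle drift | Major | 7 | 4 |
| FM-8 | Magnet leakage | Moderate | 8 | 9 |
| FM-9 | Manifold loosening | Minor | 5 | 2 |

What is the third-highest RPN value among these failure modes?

189

RPN = Severity × Occurrence × Detection:
  FM-1: 4 × 8 × 3 = 96
  FM-2: 9 × 7 × 2 = 126
  FM-3: 4 × 3 × 4 = 48
  FM-4: 9 × 3 × 3 = 81
  FM-5: 7 × 3 × 9 = 189
  FM-6: 5 × 5 × 7 = 175
  FM-7: 7 × 4 × 7 = 196
  FM-8: 5 × 9 × 8 = 360
  FM-9: 4 × 2 × 5 = 40
Sorted descending: 360, 196, 189, 175, 126, 96, 81, 48, 40.
The third-highest RPN is 189 (FM-5).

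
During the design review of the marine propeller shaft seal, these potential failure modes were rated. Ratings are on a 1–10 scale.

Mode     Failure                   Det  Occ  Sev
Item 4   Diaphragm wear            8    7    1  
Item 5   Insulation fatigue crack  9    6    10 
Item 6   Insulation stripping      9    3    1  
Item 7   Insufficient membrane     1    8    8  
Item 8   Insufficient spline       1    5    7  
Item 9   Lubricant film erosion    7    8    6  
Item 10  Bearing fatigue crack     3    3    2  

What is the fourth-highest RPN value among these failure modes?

56

RPN = Severity × Occurrence × Detection:
  Item 4: 1 × 7 × 8 = 56
  Item 5: 10 × 6 × 9 = 540
  Item 6: 1 × 3 × 9 = 27
  Item 7: 8 × 8 × 1 = 64
  Item 8: 7 × 5 × 1 = 35
  Item 9: 6 × 8 × 7 = 336
  Item 10: 2 × 3 × 3 = 18
Sorted descending: 540, 336, 64, 56, 35, 27, 18.
The fourth-highest RPN is 56 (Item 4).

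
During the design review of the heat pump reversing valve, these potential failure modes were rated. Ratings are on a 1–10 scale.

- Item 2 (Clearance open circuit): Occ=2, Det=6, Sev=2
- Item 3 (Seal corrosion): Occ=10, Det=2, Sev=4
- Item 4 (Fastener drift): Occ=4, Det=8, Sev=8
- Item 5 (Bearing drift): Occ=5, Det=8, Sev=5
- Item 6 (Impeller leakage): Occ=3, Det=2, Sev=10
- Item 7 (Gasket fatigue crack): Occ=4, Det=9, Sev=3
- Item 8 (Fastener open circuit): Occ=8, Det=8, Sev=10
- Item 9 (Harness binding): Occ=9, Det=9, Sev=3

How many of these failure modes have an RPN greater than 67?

6

RPN = Severity × Occurrence × Detection:
  Item 2: 2 × 2 × 6 = 24
  Item 3: 4 × 10 × 2 = 80
  Item 4: 8 × 4 × 8 = 256
  Item 5: 5 × 5 × 8 = 200
  Item 6: 10 × 3 × 2 = 60
  Item 7: 3 × 4 × 9 = 108
  Item 8: 10 × 8 × 8 = 640
  Item 9: 3 × 9 × 9 = 243
Modes with RPN > 67: Item 3 (80), Item 4 (256), Item 5 (200), Item 7 (108), Item 8 (640), Item 9 (243) → 6.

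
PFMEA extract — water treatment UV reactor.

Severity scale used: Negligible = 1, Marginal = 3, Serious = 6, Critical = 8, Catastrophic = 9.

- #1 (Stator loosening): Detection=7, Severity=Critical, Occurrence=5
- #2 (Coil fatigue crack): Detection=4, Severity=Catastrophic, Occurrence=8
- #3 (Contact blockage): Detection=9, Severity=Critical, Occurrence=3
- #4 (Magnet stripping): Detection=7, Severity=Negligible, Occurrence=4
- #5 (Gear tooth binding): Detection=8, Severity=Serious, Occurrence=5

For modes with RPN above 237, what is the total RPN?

RPN = Severity × Occurrence × Detection:
  #1: 8 × 5 × 7 = 280
  #2: 9 × 8 × 4 = 288
  #3: 8 × 3 × 9 = 216
  #4: 1 × 4 × 7 = 28
  #5: 6 × 5 × 8 = 240
RPN > 237: #1 (280), #2 (288), #5 (240).
Sum: 280 + 288 + 240 = 808.

808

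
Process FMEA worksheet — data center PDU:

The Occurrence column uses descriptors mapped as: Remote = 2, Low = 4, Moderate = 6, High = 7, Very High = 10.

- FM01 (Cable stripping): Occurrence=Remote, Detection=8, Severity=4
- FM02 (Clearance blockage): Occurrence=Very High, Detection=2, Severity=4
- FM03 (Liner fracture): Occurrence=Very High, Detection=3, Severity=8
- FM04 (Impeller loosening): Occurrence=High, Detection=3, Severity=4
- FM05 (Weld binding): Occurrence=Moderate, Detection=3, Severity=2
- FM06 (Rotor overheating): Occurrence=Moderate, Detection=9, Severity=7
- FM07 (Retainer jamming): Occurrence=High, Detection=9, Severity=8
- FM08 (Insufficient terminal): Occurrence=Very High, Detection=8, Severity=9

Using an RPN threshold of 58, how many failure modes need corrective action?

RPN = Severity × Occurrence × Detection:
  FM01: 4 × 2 × 8 = 64
  FM02: 4 × 10 × 2 = 80
  FM03: 8 × 10 × 3 = 240
  FM04: 4 × 7 × 3 = 84
  FM05: 2 × 6 × 3 = 36
  FM06: 7 × 6 × 9 = 378
  FM07: 8 × 7 × 9 = 504
  FM08: 9 × 10 × 8 = 720
Modes with RPN ≥ 58: FM01 (64), FM02 (80), FM03 (240), FM04 (84), FM06 (378), FM07 (504), FM08 (720) → 7.

7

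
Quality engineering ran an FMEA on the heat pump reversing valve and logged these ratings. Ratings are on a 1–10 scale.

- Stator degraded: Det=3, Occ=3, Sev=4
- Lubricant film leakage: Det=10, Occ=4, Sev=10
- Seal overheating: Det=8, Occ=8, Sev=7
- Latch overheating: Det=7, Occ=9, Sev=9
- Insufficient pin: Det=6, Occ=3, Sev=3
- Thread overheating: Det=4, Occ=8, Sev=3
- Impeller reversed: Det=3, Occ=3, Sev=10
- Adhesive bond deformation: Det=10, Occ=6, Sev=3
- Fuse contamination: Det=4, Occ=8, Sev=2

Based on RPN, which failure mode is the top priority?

RPN = Severity × Occurrence × Detection:
  Stator degraded: 4 × 3 × 3 = 36
  Lubricant film leakage: 10 × 4 × 10 = 400
  Seal overheating: 7 × 8 × 8 = 448
  Latch overheating: 9 × 9 × 7 = 567
  Insufficient pin: 3 × 3 × 6 = 54
  Thread overheating: 3 × 8 × 4 = 96
  Impeller reversed: 10 × 3 × 3 = 90
  Adhesive bond deformation: 3 × 6 × 10 = 180
  Fuse contamination: 2 × 8 × 4 = 64
Highest RPN is 567 → Latch overheating.

Latch overheating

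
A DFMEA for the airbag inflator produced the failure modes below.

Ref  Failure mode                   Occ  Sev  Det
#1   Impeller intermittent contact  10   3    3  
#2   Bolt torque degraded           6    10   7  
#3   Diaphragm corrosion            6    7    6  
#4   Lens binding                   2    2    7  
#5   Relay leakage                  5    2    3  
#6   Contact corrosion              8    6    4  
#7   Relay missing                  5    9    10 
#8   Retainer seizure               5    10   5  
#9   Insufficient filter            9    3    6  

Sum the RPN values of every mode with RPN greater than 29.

RPN = Severity × Occurrence × Detection:
  #1: 3 × 10 × 3 = 90
  #2: 10 × 6 × 7 = 420
  #3: 7 × 6 × 6 = 252
  #4: 2 × 2 × 7 = 28
  #5: 2 × 5 × 3 = 30
  #6: 6 × 8 × 4 = 192
  #7: 9 × 5 × 10 = 450
  #8: 10 × 5 × 5 = 250
  #9: 3 × 9 × 6 = 162
RPN > 29: #1 (90), #2 (420), #3 (252), #5 (30), #6 (192), #7 (450), #8 (250), #9 (162).
Sum: 90 + 420 + 252 + 30 + 192 + 450 + 250 + 162 = 1846.

1846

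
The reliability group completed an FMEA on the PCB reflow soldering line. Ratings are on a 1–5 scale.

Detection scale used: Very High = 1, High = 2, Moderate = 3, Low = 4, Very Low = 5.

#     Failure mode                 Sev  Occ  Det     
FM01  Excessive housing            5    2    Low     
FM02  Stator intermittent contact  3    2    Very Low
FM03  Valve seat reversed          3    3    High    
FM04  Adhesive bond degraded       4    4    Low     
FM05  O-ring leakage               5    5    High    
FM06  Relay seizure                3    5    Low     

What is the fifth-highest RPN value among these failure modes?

RPN = Severity × Occurrence × Detection:
  FM01: 5 × 2 × 4 = 40
  FM02: 3 × 2 × 5 = 30
  FM03: 3 × 3 × 2 = 18
  FM04: 4 × 4 × 4 = 64
  FM05: 5 × 5 × 2 = 50
  FM06: 3 × 5 × 4 = 60
Sorted descending: 64, 60, 50, 40, 30, 18.
The fifth-highest RPN is 30 (FM02).

30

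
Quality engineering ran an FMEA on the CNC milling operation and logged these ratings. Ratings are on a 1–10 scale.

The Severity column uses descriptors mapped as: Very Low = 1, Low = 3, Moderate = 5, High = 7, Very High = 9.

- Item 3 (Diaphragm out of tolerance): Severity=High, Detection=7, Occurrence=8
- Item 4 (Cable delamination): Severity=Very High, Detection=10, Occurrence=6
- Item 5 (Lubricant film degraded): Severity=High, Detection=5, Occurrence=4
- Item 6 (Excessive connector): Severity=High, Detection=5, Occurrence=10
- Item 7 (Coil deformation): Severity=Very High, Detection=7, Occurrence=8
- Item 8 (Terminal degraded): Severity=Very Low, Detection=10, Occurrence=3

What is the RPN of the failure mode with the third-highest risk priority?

RPN = Severity × Occurrence × Detection:
  Item 3: 7 × 8 × 7 = 392
  Item 4: 9 × 6 × 10 = 540
  Item 5: 7 × 4 × 5 = 140
  Item 6: 7 × 10 × 5 = 350
  Item 7: 9 × 8 × 7 = 504
  Item 8: 1 × 3 × 10 = 30
Sorted descending: 540, 504, 392, 350, 140, 30.
The third-highest RPN is 392 (Item 3).

392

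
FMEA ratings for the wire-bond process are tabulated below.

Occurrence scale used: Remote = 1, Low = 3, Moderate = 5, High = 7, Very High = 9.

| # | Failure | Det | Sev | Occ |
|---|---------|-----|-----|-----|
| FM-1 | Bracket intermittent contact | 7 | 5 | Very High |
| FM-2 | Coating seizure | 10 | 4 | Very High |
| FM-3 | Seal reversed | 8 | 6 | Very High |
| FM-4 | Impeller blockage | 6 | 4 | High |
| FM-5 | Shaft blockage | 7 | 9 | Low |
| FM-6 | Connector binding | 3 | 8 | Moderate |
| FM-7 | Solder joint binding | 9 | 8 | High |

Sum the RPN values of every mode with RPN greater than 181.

1800

RPN = Severity × Occurrence × Detection:
  FM-1: 5 × 9 × 7 = 315
  FM-2: 4 × 9 × 10 = 360
  FM-3: 6 × 9 × 8 = 432
  FM-4: 4 × 7 × 6 = 168
  FM-5: 9 × 3 × 7 = 189
  FM-6: 8 × 5 × 3 = 120
  FM-7: 8 × 7 × 9 = 504
RPN > 181: FM-1 (315), FM-2 (360), FM-3 (432), FM-5 (189), FM-7 (504).
Sum: 315 + 360 + 432 + 189 + 504 = 1800.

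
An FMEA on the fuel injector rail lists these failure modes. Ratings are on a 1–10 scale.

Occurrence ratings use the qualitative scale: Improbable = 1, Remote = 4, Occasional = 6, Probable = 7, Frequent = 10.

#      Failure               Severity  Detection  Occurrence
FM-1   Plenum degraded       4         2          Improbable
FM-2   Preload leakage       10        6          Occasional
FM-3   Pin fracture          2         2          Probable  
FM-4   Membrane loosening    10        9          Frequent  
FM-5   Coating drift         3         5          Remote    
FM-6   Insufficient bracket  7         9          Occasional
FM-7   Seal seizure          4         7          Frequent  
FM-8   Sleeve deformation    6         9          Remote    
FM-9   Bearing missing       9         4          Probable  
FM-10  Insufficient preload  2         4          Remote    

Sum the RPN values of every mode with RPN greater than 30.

RPN = Severity × Occurrence × Detection:
  FM-1: 4 × 1 × 2 = 8
  FM-2: 10 × 6 × 6 = 360
  FM-3: 2 × 7 × 2 = 28
  FM-4: 10 × 10 × 9 = 900
  FM-5: 3 × 4 × 5 = 60
  FM-6: 7 × 6 × 9 = 378
  FM-7: 4 × 10 × 7 = 280
  FM-8: 6 × 4 × 9 = 216
  FM-9: 9 × 7 × 4 = 252
  FM-10: 2 × 4 × 4 = 32
RPN > 30: FM-2 (360), FM-4 (900), FM-5 (60), FM-6 (378), FM-7 (280), FM-8 (216), FM-9 (252), FM-10 (32).
Sum: 360 + 900 + 60 + 378 + 280 + 216 + 252 + 32 = 2478.

2478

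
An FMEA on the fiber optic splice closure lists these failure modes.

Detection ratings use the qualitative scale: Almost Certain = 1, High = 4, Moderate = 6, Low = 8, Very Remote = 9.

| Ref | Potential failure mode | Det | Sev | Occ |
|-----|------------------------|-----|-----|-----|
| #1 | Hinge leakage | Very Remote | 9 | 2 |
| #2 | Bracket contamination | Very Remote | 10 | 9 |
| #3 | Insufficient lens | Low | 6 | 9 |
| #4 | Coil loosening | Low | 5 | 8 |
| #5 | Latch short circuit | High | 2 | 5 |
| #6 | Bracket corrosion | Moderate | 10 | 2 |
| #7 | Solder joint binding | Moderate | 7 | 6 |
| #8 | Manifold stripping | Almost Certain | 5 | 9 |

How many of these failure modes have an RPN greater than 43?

7

RPN = Severity × Occurrence × Detection:
  #1: 9 × 2 × 9 = 162
  #2: 10 × 9 × 9 = 810
  #3: 6 × 9 × 8 = 432
  #4: 5 × 8 × 8 = 320
  #5: 2 × 5 × 4 = 40
  #6: 10 × 2 × 6 = 120
  #7: 7 × 6 × 6 = 252
  #8: 5 × 9 × 1 = 45
Modes with RPN > 43: #1 (162), #2 (810), #3 (432), #4 (320), #6 (120), #7 (252), #8 (45) → 7.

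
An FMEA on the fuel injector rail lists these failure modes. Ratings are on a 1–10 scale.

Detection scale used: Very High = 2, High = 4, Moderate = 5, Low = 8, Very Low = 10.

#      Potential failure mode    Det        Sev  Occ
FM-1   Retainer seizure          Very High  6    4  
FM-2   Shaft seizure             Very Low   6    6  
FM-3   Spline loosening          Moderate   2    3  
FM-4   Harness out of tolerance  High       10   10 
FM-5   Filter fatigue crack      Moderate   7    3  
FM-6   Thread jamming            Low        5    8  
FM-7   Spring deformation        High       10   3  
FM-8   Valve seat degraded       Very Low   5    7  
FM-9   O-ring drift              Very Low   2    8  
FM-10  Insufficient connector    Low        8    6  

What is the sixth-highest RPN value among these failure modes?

RPN = Severity × Occurrence × Detection:
  FM-1: 6 × 4 × 2 = 48
  FM-2: 6 × 6 × 10 = 360
  FM-3: 2 × 3 × 5 = 30
  FM-4: 10 × 10 × 4 = 400
  FM-5: 7 × 3 × 5 = 105
  FM-6: 5 × 8 × 8 = 320
  FM-7: 10 × 3 × 4 = 120
  FM-8: 5 × 7 × 10 = 350
  FM-9: 2 × 8 × 10 = 160
  FM-10: 8 × 6 × 8 = 384
Sorted descending: 400, 384, 360, 350, 320, 160, 120, 105, 48, 30.
The sixth-highest RPN is 160 (FM-9).

160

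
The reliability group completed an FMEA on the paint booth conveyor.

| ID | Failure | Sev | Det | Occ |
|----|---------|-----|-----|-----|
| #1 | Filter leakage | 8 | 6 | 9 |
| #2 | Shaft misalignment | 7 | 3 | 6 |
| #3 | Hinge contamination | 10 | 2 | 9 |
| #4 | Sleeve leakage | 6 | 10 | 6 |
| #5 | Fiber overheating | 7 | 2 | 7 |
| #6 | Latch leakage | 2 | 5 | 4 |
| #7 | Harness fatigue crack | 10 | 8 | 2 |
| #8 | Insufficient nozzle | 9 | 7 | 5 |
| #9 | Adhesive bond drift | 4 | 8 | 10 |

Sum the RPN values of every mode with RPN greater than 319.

1112

RPN = Severity × Occurrence × Detection:
  #1: 8 × 9 × 6 = 432
  #2: 7 × 6 × 3 = 126
  #3: 10 × 9 × 2 = 180
  #4: 6 × 6 × 10 = 360
  #5: 7 × 7 × 2 = 98
  #6: 2 × 4 × 5 = 40
  #7: 10 × 2 × 8 = 160
  #8: 9 × 5 × 7 = 315
  #9: 4 × 10 × 8 = 320
RPN > 319: #1 (432), #4 (360), #9 (320).
Sum: 432 + 360 + 320 = 1112.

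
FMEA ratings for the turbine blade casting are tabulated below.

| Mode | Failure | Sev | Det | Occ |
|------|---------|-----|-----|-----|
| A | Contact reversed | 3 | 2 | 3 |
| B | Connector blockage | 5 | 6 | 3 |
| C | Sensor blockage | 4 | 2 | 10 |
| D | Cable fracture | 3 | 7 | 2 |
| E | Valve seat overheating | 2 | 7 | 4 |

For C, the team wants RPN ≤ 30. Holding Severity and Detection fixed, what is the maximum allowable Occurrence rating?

3

C: S=4, O=10, D=2 → current RPN = 80.
Fixed product = 8. Need 8 × O ≤ 30, so O ≤ 30/8 = 3.75.
Maximum integer Occurrence rating = 3 (gives RPN 24; O=4 would give 32 > 30).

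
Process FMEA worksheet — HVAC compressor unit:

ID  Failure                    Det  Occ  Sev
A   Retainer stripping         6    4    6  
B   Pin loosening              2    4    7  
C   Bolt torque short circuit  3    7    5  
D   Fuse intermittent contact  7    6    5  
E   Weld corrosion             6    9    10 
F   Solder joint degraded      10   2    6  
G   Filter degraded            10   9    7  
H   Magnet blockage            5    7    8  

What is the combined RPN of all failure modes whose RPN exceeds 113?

1924

RPN = Severity × Occurrence × Detection:
  A: 6 × 4 × 6 = 144
  B: 7 × 4 × 2 = 56
  C: 5 × 7 × 3 = 105
  D: 5 × 6 × 7 = 210
  E: 10 × 9 × 6 = 540
  F: 6 × 2 × 10 = 120
  G: 7 × 9 × 10 = 630
  H: 8 × 7 × 5 = 280
RPN > 113: A (144), D (210), E (540), F (120), G (630), H (280).
Sum: 144 + 210 + 540 + 120 + 630 + 280 = 1924.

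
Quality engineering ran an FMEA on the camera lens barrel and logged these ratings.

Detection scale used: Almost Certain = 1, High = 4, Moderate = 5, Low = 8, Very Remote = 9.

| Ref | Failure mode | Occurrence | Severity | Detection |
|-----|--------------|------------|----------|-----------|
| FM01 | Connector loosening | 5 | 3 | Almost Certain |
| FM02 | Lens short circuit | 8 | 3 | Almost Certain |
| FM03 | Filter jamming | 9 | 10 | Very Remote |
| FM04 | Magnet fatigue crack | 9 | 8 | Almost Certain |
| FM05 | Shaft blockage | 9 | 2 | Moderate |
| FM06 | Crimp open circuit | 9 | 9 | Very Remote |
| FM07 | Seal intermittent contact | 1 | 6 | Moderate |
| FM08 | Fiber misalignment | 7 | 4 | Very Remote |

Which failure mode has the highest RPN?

FM03

RPN = Severity × Occurrence × Detection:
  FM01: 3 × 5 × 1 = 15
  FM02: 3 × 8 × 1 = 24
  FM03: 10 × 9 × 9 = 810
  FM04: 8 × 9 × 1 = 72
  FM05: 2 × 9 × 5 = 90
  FM06: 9 × 9 × 9 = 729
  FM07: 6 × 1 × 5 = 30
  FM08: 4 × 7 × 9 = 252
Highest RPN is 810 → FM03.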